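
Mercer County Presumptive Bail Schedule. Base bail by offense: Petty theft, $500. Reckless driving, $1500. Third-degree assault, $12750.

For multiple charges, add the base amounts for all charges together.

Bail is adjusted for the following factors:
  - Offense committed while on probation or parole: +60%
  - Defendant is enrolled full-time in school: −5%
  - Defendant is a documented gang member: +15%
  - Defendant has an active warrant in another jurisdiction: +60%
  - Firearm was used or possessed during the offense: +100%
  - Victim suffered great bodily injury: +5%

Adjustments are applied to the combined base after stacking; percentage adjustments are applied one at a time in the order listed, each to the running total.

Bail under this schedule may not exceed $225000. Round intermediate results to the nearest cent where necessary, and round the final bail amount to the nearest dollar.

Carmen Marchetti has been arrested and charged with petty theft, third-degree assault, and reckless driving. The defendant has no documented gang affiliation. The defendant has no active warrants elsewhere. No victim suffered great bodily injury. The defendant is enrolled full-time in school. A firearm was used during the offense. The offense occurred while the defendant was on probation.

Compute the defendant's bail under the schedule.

$44840

Base amounts from the schedule: petty theft $500; third-degree assault $12750; reckless driving $1500.
Stacking rule: sum of all bases. $500 + $12750 + $1500 = $14750.
Offense committed while on probation or parole (+60%): $14750 × 1.6 = $23600.
Defendant is enrolled full-time in school (−5%): $23600 × 0.95 = $22420.
Firearm was used or possessed during the offense (+100%): $22420 × 2 = $44840.
$44840 is within the $225000 maximum.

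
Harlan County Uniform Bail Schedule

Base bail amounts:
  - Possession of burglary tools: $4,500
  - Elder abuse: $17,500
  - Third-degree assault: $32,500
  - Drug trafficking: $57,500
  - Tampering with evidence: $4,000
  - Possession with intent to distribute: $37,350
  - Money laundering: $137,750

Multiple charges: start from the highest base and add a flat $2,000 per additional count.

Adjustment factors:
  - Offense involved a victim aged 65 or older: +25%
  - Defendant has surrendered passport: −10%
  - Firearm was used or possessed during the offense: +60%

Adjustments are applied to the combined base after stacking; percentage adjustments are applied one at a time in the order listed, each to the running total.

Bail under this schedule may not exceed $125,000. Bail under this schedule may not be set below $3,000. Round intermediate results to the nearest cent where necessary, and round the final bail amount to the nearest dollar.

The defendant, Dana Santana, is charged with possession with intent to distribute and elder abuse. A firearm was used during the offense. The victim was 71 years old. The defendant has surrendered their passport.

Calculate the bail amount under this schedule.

Base amounts from the schedule: possession with intent to distribute $37,350; elder abuse $17,500.
Stacking rule: highest base plus $2,000 per additional charge. Highest is possession with intent to distribute at $37,350; 1 additional charge → +$2,000. Combined base = $39,350.
Offense involved a victim aged 65 or older (+25%): $39,350 × 1.25 = $49,187.50.
Defendant has surrendered passport (−10%): $49,187.50 × 0.9 = $44,268.75.
Firearm was used or possessed during the offense (+60%): $44,268.75 × 1.6 = $70,830.
$70,830 is within the $125,000 maximum.
$70,830 is at or above the $3,000 minimum.

$70,830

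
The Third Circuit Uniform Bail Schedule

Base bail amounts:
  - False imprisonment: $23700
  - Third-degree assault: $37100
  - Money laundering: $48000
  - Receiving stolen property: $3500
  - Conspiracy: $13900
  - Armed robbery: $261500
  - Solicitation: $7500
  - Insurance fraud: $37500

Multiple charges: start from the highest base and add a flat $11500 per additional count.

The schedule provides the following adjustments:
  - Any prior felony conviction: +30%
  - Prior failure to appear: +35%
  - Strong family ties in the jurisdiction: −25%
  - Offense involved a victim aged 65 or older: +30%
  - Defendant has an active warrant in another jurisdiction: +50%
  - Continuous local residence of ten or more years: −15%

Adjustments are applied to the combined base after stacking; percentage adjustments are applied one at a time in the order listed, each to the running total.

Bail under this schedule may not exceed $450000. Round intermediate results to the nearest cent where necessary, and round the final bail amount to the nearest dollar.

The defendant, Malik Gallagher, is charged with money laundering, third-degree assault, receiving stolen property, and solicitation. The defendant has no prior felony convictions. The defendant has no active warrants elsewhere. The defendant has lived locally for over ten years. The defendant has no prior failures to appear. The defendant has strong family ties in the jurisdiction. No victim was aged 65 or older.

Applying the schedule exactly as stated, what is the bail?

Base amounts from the schedule: money laundering $48000; third-degree assault $37100; receiving stolen property $3500; solicitation $7500.
Stacking rule: highest base plus $11500 per additional charge. Highest is money laundering at $48000; 3 additional charges → +$34500. Combined base = $82500.
Strong family ties in the jurisdiction (−25%): $82500 × 0.75 = $61875.
Continuous local residence of ten or more years (−15%): $61875 × 0.85 = $52593.75.
$52593.75 is within the $450000 maximum.
Rounded to the nearest dollar: $52594.

$52594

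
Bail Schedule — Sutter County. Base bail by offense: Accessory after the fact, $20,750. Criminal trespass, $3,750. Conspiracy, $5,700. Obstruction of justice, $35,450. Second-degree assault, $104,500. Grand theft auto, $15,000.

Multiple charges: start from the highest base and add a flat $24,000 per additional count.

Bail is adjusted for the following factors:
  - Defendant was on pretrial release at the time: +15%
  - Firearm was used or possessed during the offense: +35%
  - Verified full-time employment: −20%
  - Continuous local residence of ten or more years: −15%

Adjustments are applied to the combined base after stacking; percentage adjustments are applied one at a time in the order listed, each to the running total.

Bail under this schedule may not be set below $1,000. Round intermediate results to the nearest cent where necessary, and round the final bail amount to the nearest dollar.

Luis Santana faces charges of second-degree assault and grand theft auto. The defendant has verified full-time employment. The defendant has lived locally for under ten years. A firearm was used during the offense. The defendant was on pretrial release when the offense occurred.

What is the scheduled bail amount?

Base amounts from the schedule: second-degree assault $104,500; grand theft auto $15,000.
Stacking rule: highest base plus $24,000 per additional charge. Highest is second-degree assault at $104,500; 1 additional charge → +$24,000. Combined base = $128,500.
Defendant was on pretrial release at the time (+15%): $128,500 × 1.15 = $147,775.
Firearm was used or possessed during the offense (+35%): $147,775 × 1.35 = $199,496.25.
Verified full-time employment (−20%): $199,496.25 × 0.8 = $159,597.
$159,597 is at or above the $1,000 minimum.

$159,597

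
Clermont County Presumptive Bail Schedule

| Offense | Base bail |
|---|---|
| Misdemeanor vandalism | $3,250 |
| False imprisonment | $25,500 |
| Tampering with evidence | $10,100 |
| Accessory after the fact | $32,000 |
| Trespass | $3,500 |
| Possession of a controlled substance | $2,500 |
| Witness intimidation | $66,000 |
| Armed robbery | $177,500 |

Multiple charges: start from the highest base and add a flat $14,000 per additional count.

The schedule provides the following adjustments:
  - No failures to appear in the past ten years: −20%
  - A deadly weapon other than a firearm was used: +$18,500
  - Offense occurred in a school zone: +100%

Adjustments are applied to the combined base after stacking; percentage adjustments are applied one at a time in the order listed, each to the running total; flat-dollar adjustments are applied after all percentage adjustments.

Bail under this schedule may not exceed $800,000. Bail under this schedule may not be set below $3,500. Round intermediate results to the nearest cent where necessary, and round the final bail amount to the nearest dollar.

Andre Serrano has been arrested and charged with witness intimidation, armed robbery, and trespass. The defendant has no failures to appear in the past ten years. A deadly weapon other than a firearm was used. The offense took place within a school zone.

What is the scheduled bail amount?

Base amounts from the schedule: witness intimidation $66,000; armed robbery $177,500; trespass $3,500.
Stacking rule: highest base plus $14,000 per additional charge. Highest is armed robbery at $177,500; 2 additional charges → +$28,000. Combined base = $205,500.
No failures to appear in the past ten years (−20%): $205,500 × 0.8 = $164,400.
Offense occurred in a school zone (+100%): $164,400 × 2 = $328,800.
A deadly weapon other than a firearm was used (+$18,500 flat): $328,800 + $18,500 = $347,300.
$347,300 is within the $800,000 maximum.
$347,300 is at or above the $3,500 minimum.

$347,300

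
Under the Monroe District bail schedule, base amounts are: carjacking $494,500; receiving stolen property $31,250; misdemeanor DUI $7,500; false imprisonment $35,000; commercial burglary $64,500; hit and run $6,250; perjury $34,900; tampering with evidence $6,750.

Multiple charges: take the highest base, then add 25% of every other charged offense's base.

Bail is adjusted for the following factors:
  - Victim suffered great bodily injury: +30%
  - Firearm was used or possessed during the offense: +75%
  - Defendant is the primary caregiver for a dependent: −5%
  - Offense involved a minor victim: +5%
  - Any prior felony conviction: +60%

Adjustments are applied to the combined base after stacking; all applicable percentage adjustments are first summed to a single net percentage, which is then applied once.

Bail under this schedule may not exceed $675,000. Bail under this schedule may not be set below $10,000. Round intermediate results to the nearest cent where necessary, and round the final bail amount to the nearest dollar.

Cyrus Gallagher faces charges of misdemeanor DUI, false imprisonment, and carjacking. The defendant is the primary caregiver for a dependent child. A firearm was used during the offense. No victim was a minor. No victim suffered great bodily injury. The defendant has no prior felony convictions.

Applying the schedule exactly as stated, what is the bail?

$675,000

Base amounts from the schedule: misdemeanor DUI $7,500; false imprisonment $35,000; carjacking $494,500.
Stacking rule: highest base plus 25% of each additional charge. Highest is carjacking at $494,500. Additional: $7,500 × 25% = $1,875; $35,000 × 25% = $8,750. Combined base = $494,500 + $10,625 = $505,125.
Net percentage adjustment: +75% −5% = +70%. $505,125 × 1.7 = $858,712.50.
Result $858,712.50 exceeds the maximum of $675,000; bail is capped at $675,000.
$675,000 is at or above the $10,000 minimum.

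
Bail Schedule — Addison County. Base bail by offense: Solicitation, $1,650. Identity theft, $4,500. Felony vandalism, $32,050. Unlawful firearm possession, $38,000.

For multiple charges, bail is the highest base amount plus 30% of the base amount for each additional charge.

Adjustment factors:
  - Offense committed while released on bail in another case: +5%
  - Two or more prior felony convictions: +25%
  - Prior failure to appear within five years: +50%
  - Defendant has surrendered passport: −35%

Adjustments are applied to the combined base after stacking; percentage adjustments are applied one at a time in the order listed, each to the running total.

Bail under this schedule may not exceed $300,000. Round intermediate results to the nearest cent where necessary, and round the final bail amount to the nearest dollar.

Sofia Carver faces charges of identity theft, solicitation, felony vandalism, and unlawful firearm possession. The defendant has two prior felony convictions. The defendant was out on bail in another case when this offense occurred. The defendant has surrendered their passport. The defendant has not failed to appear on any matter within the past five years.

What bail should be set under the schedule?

$42,196

Base amounts from the schedule: identity theft $4,500; solicitation $1,650; felony vandalism $32,050; unlawful firearm possession $38,000.
Stacking rule: highest base plus 30% of each additional charge. Highest is unlawful firearm possession at $38,000. Additional: $4,500 × 30% = $1,350; $1,650 × 30% = $495; $32,050 × 30% = $9,615. Combined base = $38,000 + $11,460 = $49,460.
Offense committed while released on bail in another case (+5%): $49,460 × 1.05 = $51,933.
Two or more prior felony convictions (+25%): $51,933 × 1.25 = $64,916.25.
Defendant has surrendered passport (−35%): $64,916.25 × 0.65 = $42,195.56.
$42,195.56 is within the $300,000 maximum.
Rounded to the nearest dollar: $42,196.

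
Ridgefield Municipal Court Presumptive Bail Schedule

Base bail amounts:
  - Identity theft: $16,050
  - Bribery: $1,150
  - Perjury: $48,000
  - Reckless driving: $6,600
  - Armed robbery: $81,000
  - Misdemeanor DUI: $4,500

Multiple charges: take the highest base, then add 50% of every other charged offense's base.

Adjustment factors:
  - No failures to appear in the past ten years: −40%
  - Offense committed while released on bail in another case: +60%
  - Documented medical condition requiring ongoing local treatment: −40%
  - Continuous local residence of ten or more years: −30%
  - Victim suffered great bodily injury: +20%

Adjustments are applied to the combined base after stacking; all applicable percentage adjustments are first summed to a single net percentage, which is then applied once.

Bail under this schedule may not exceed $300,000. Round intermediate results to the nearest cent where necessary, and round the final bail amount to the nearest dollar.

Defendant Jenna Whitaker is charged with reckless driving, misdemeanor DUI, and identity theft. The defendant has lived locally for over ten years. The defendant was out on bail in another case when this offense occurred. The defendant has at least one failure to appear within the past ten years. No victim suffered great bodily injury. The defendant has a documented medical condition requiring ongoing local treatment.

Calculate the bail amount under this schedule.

Base amounts from the schedule: reckless driving $6,600; misdemeanor DUI $4,500; identity theft $16,050.
Stacking rule: highest base plus 50% of each additional charge. Highest is identity theft at $16,050. Additional: $6,600 × 50% = $3,300; $4,500 × 50% = $2,250. Combined base = $16,050 + $5,550 = $21,600.
Net percentage adjustment: +60% −40% −30% = −10%. $21,600 × 0.9 = $19,440.
$19,440 is within the $300,000 maximum.

$19,440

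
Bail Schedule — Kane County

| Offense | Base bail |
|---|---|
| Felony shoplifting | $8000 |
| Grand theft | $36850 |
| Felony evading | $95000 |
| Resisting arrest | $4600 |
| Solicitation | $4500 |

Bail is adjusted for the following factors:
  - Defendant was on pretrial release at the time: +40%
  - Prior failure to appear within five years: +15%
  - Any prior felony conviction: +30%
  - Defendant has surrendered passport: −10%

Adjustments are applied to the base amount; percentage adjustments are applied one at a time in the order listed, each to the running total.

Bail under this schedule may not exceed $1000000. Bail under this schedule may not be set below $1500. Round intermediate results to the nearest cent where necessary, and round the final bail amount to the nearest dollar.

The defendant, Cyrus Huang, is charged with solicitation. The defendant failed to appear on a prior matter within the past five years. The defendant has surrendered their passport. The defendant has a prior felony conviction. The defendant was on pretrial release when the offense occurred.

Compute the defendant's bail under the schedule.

$8477

Base amounts from the schedule: solicitation $4500.
Single charge. Combined base = $4500.
Defendant was on pretrial release at the time (+40%): $4500 × 1.4 = $6300.
Prior failure to appear within five years (+15%): $6300 × 1.15 = $7245.
Any prior felony conviction (+30%): $7245 × 1.3 = $9418.50.
Defendant has surrendered passport (−10%): $9418.50 × 0.9 = $8476.65.
$8476.65 is within the $1000000 maximum.
$8476.65 is at or above the $1500 minimum.
Rounded to the nearest dollar: $8477.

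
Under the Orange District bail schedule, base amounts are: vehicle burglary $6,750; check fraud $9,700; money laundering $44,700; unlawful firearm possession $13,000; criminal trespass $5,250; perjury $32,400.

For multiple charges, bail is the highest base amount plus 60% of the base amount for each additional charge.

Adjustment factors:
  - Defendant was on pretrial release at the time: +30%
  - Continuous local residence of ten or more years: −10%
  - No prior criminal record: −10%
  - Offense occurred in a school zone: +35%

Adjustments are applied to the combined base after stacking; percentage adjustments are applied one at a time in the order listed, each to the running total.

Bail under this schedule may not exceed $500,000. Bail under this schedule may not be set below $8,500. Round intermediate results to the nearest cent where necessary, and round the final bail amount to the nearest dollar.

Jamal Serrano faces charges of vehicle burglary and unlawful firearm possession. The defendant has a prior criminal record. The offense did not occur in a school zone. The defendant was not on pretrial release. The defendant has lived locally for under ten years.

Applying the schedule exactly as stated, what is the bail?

$17,050

Base amounts from the schedule: vehicle burglary $6,750; unlawful firearm possession $13,000.
Stacking rule: highest base plus 60% of each additional charge. Highest is unlawful firearm possession at $13,000. Additional: $6,750 × 60% = $4,050. Combined base = $13,000 + $4,050 = $17,050.
No adjustment factors apply to this defendant.
$17,050 is within the $500,000 maximum.
$17,050 is at or above the $8,500 minimum.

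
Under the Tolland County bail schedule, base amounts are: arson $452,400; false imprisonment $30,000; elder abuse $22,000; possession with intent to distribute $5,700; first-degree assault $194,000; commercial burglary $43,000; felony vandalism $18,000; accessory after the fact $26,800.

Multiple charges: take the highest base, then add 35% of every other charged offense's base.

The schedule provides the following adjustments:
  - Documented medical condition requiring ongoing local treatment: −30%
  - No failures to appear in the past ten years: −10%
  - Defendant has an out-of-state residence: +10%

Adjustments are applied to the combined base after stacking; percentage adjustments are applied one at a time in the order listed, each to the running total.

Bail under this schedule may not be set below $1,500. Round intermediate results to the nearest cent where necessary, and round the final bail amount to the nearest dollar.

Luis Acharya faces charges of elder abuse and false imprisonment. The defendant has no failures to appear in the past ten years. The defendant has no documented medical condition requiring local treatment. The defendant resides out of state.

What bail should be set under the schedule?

$37,323

Base amounts from the schedule: elder abuse $22,000; false imprisonment $30,000.
Stacking rule: highest base plus 35% of each additional charge. Highest is false imprisonment at $30,000. Additional: $22,000 × 35% = $7,700. Combined base = $30,000 + $7,700 = $37,700.
No failures to appear in the past ten years (−10%): $37,700 × 0.9 = $33,930.
Defendant has an out-of-state residence (+10%): $33,930 × 1.1 = $37,323.
$37,323 is at or above the $1,500 minimum.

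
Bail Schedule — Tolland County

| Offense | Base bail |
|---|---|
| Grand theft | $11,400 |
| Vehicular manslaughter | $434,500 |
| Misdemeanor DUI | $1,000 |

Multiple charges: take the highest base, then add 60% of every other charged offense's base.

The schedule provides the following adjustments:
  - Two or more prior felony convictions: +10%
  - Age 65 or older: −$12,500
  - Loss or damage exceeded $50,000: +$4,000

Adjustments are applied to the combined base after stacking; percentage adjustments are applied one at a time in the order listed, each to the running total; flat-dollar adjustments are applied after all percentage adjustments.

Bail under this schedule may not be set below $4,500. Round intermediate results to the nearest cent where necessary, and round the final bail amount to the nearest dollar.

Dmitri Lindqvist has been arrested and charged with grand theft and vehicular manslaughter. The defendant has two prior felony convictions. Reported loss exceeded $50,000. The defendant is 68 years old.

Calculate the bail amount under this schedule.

Base amounts from the schedule: grand theft $11,400; vehicular manslaughter $434,500.
Stacking rule: highest base plus 60% of each additional charge. Highest is vehicular manslaughter at $434,500. Additional: $11,400 × 60% = $6,840. Combined base = $434,500 + $6,840 = $441,340.
Two or more prior felony convictions (+10%): $441,340 × 1.1 = $485,474.
Age 65 or older (−$12,500 flat): $485,474 − $12,500 = $472,974.
Loss or damage exceeded $50,000 (+$4,000 flat): $472,974 + $4,000 = $476,974.
$476,974 is at or above the $4,500 minimum.

$476,974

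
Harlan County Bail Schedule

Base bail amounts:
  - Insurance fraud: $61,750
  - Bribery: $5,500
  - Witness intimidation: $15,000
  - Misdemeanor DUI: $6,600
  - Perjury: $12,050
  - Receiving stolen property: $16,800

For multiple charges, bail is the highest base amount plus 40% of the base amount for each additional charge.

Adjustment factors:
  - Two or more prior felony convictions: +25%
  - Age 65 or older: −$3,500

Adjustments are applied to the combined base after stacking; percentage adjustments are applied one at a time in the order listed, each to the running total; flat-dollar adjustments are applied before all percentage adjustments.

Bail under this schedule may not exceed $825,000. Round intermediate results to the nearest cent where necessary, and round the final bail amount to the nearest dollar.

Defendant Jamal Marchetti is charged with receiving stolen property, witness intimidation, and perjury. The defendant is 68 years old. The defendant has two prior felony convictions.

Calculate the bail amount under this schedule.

Base amounts from the schedule: receiving stolen property $16,800; witness intimidation $15,000; perjury $12,050.
Stacking rule: highest base plus 40% of each additional charge. Highest is receiving stolen property at $16,800. Additional: $15,000 × 40% = $6,000; $12,050 × 40% = $4,820. Combined base = $16,800 + $10,820 = $27,620.
Age 65 or older (−$3,500 flat): $27,620 − $3,500 = $24,120.
Two or more prior felony convictions (+25%): $24,120 × 1.25 = $30,150.
$30,150 is within the $825,000 maximum.

$30,150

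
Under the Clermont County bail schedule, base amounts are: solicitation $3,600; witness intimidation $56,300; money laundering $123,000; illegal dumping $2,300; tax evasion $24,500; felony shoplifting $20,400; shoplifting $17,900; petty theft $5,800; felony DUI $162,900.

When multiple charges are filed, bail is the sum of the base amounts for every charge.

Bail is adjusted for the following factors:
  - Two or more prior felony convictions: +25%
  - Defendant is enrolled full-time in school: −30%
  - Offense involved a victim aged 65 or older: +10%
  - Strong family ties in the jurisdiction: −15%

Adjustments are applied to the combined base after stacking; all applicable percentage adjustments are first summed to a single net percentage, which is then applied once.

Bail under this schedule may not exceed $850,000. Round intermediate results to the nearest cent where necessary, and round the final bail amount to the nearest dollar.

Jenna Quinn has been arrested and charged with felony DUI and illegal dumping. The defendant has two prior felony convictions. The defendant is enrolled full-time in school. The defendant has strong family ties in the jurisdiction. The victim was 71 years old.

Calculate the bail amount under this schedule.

Base amounts from the schedule: felony DUI $162,900; illegal dumping $2,300.
Stacking rule: sum of all bases. $162,900 + $2,300 = $165,200.
Net percentage adjustment: +25% −30% +10% −15% = −10%. $165,200 × 0.9 = $148,680.
$148,680 is within the $850,000 maximum.

$148,680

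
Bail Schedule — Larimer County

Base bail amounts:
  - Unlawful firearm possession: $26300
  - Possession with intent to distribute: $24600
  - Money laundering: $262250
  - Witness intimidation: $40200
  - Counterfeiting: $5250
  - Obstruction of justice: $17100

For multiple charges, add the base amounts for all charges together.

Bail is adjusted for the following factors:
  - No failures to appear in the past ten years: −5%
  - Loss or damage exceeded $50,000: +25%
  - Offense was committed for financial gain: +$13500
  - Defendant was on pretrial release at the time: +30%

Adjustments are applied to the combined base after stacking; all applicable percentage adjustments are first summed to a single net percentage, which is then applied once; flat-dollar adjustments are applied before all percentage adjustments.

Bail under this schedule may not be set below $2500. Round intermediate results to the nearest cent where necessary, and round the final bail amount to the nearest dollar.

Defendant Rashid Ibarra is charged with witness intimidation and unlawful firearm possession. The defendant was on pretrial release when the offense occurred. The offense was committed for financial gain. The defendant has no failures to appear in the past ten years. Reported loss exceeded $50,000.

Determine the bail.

$120000

Base amounts from the schedule: witness intimidation $40200; unlawful firearm possession $26300.
Stacking rule: sum of all bases. $40200 + $26300 = $66500.
Offense was committed for financial gain (+$13500 flat): $66500 + $13500 = $80000.
Net percentage adjustment: −5% +25% +30% = +50%. $80000 × 1.5 = $120000.
$120000 is at or above the $2500 minimum.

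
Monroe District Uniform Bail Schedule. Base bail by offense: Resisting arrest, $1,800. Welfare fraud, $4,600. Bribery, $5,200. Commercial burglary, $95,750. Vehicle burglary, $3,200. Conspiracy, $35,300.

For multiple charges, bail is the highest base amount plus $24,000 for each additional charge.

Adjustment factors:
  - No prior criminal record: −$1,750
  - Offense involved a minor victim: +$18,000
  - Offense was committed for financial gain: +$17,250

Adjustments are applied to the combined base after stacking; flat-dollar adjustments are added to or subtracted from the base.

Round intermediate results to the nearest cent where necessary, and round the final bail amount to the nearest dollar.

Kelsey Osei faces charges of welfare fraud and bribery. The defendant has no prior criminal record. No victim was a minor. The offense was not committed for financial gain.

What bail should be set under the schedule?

Base amounts from the schedule: welfare fraud $4,600; bribery $5,200.
Stacking rule: highest base plus $24,000 per additional charge. Highest is bribery at $5,200; 1 additional charge → +$24,000. Combined base = $29,200.
No prior criminal record (−$1,750 flat): $29,200 − $1,750 = $27,450.

$27,450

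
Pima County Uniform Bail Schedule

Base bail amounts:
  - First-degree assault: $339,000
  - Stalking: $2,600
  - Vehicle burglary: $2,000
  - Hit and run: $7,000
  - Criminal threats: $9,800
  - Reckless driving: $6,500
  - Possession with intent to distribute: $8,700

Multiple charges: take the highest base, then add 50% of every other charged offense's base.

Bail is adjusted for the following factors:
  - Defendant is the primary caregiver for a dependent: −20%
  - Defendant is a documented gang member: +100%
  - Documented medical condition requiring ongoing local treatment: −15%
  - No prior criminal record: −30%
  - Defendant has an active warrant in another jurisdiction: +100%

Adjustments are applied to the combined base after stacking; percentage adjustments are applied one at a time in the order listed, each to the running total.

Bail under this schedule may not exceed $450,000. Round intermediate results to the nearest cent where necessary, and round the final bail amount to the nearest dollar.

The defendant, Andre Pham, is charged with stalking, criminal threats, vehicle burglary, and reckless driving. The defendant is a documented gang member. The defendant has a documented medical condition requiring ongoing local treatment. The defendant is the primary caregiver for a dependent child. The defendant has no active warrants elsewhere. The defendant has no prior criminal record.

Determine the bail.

Base amounts from the schedule: stalking $2,600; criminal threats $9,800; vehicle burglary $2,000; reckless driving $6,500.
Stacking rule: highest base plus 50% of each additional charge. Highest is criminal threats at $9,800. Additional: $2,600 × 50% = $1,300; $2,000 × 50% = $1,000; $6,500 × 50% = $3,250. Combined base = $9,800 + $5,550 = $15,350.
Defendant is the primary caregiver for a dependent (−20%): $15,350 × 0.8 = $12,280.
Defendant is a documented gang member (+100%): $12,280 × 2 = $24,560.
Documented medical condition requiring ongoing local treatment (−15%): $24,560 × 0.85 = $20,876.
No prior criminal record (−30%): $20,876 × 0.7 = $14,613.20.
$14,613.20 is within the $450,000 maximum.
Rounded to the nearest dollar: $14,613.

$14,613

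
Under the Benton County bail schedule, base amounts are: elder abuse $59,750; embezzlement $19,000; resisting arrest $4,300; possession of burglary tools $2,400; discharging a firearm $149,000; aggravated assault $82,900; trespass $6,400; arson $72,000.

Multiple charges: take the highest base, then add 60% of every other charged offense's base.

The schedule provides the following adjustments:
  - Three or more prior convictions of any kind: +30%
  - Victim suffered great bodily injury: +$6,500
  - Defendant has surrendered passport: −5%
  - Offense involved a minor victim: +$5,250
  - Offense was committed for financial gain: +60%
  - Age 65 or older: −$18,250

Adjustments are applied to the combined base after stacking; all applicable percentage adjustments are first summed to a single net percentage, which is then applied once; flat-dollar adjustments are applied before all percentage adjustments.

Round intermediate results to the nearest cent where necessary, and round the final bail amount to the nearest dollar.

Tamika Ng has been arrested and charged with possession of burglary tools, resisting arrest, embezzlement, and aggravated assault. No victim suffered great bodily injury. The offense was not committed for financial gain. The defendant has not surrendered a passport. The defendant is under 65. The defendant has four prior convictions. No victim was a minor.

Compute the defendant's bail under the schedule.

Base amounts from the schedule: possession of burglary tools $2,400; resisting arrest $4,300; embezzlement $19,000; aggravated assault $82,900.
Stacking rule: highest base plus 60% of each additional charge. Highest is aggravated assault at $82,900. Additional: $2,400 × 60% = $1,440; $4,300 × 60% = $2,580; $19,000 × 60% = $11,400. Combined base = $82,900 + $15,420 = $98,320.
Three or more prior convictions of any kind (+30%): $98,320 × 1.3 = $127,816.

$127,816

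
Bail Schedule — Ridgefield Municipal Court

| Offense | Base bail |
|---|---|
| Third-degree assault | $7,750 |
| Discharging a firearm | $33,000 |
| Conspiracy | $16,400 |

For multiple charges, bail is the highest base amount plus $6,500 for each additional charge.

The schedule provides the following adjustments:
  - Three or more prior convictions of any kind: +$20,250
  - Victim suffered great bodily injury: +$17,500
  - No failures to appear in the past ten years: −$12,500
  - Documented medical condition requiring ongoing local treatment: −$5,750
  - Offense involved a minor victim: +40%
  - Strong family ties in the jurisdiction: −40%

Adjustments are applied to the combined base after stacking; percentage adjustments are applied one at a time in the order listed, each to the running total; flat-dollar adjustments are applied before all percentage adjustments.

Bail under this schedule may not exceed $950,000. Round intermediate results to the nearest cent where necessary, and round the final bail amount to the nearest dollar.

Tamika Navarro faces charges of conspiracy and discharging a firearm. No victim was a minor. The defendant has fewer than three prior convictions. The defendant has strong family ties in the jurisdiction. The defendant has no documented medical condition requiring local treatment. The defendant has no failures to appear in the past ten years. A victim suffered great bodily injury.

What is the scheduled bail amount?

$26,700

Base amounts from the schedule: conspiracy $16,400; discharging a firearm $33,000.
Stacking rule: highest base plus $6,500 per additional charge. Highest is discharging a firearm at $33,000; 1 additional charge → +$6,500. Combined base = $39,500.
Victim suffered great bodily injury (+$17,500 flat): $39,500 + $17,500 = $57,000.
No failures to appear in the past ten years (−$12,500 flat): $57,000 − $12,500 = $44,500.
Strong family ties in the jurisdiction (−40%): $44,500 × 0.6 = $26,700.
$26,700 is within the $950,000 maximum.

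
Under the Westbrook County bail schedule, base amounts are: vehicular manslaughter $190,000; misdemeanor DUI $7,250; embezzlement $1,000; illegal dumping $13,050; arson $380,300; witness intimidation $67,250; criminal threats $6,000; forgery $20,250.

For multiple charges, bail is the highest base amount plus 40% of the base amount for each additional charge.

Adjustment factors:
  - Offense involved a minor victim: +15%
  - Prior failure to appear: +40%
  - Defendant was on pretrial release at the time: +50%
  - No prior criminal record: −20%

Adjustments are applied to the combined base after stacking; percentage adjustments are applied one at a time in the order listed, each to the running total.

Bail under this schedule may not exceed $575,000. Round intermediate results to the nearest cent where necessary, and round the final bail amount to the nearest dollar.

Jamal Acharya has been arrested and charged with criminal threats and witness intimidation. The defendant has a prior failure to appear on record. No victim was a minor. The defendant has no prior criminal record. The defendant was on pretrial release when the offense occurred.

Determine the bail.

$117,012

Base amounts from the schedule: criminal threats $6,000; witness intimidation $67,250.
Stacking rule: highest base plus 40% of each additional charge. Highest is witness intimidation at $67,250. Additional: $6,000 × 40% = $2,400. Combined base = $67,250 + $2,400 = $69,650.
Prior failure to appear (+40%): $69,650 × 1.4 = $97,510.
Defendant was on pretrial release at the time (+50%): $97,510 × 1.5 = $146,265.
No prior criminal record (−20%): $146,265 × 0.8 = $117,012.
$117,012 is within the $575,000 maximum.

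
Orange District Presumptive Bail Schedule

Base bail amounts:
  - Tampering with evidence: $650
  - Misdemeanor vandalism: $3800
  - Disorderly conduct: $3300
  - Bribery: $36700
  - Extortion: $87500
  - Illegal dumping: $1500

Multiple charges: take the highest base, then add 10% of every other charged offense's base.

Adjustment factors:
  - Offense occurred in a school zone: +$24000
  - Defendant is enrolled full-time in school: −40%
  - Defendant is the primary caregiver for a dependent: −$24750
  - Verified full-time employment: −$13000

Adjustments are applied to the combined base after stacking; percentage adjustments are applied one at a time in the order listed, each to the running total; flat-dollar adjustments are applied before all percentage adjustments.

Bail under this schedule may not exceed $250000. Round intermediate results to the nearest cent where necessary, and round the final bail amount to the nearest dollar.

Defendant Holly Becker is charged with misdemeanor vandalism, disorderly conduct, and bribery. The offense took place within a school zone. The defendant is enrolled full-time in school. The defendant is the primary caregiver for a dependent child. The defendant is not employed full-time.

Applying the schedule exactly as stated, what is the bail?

$21996

Base amounts from the schedule: misdemeanor vandalism $3800; disorderly conduct $3300; bribery $36700.
Stacking rule: highest base plus 10% of each additional charge. Highest is bribery at $36700. Additional: $3800 × 10% = $380; $3300 × 10% = $330. Combined base = $36700 + $710 = $37410.
Offense occurred in a school zone (+$24000 flat): $37410 + $24000 = $61410.
Defendant is the primary caregiver for a dependent (−$24750 flat): $61410 − $24750 = $36660.
Defendant is enrolled full-time in school (−40%): $36660 × 0.6 = $21996.
$21996 is within the $250000 maximum.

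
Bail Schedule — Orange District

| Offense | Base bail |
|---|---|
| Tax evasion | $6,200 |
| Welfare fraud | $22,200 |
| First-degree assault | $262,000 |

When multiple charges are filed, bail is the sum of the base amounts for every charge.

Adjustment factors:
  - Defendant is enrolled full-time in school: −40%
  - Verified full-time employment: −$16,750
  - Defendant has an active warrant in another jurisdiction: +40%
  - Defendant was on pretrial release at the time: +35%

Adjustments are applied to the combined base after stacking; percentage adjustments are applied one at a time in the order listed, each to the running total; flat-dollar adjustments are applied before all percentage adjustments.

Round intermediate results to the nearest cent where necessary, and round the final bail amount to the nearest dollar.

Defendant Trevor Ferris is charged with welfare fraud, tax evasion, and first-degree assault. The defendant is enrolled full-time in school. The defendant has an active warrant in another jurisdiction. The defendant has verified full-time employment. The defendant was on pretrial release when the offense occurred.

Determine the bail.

Base amounts from the schedule: welfare fraud $22,200; tax evasion $6,200; first-degree assault $262,000.
Stacking rule: sum of all bases. $22,200 + $6,200 + $262,000 = $290,400.
Verified full-time employment (−$16,750 flat): $290,400 − $16,750 = $273,650.
Defendant is enrolled full-time in school (−40%): $273,650 × 0.6 = $164,190.
Defendant has an active warrant in another jurisdiction (+40%): $164,190 × 1.4 = $229,866.
Defendant was on pretrial release at the time (+35%): $229,866 × 1.35 = $310,319.10.
Rounded to the nearest dollar: $310,319.

$310,319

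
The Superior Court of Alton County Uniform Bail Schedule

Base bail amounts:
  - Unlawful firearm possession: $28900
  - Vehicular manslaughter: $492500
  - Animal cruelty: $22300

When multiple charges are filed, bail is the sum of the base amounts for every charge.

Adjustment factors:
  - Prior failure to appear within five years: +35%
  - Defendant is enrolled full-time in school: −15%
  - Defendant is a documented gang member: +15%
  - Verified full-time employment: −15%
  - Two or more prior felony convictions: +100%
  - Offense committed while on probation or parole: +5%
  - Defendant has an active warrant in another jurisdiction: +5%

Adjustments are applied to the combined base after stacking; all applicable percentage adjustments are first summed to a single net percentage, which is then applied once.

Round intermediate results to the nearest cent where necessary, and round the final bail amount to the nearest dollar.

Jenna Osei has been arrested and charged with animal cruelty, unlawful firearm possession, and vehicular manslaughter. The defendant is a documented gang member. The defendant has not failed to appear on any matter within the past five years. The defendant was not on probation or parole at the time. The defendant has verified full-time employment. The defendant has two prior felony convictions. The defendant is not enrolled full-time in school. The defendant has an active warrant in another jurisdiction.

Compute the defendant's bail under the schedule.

Base amounts from the schedule: animal cruelty $22300; unlawful firearm possession $28900; vehicular manslaughter $492500.
Stacking rule: sum of all bases. $22300 + $28900 + $492500 = $543700.
Net percentage adjustment: +15% −15% +100% +5% = +105%. $543700 × 2.05 = $1114585.

$1114585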